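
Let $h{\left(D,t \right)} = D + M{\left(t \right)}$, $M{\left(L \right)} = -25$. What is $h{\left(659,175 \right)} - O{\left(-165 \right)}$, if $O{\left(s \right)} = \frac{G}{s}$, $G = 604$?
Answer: $\frac{105214}{165} \approx 637.66$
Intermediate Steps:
$h{\left(D,t \right)} = -25 + D$ ($h{\left(D,t \right)} = D - 25 = -25 + D$)
$O{\left(s \right)} = \frac{604}{s}$
$h{\left(659,175 \right)} - O{\left(-165 \right)} = \left(-25 + 659\right) - \frac{604}{-165} = 634 - 604 \left(- \frac{1}{165}\right) = 634 - - \frac{604}{165} = 634 + \frac{604}{165} = \frac{105214}{165}$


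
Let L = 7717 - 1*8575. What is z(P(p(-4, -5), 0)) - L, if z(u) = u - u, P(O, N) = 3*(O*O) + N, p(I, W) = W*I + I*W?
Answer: 858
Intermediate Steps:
p(I, W) = 2*I*W (p(I, W) = I*W + I*W = 2*I*W)
P(O, N) = N + 3*O² (P(O, N) = 3*O² + N = N + 3*O²)
z(u) = 0
L = -858 (L = 7717 - 8575 = -858)
z(P(p(-4, -5), 0)) - L = 0 - 1*(-858) = 0 + 858 = 858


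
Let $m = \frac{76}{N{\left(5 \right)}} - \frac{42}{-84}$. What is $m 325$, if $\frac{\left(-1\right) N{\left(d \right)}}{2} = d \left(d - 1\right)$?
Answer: $-455$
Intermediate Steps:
$N{\left(d \right)} = - 2 d \left(-1 + d\right)$ ($N{\left(d \right)} = - 2 d \left(d - 1\right) = - 2 d \left(-1 + d\right)$)
$m = - \frac{7}{5}$ ($m = \frac{76}{2 \cdot 5 \left(1 - 5\right)} - \frac{42}{-84} = \frac{76}{2 \cdot 5 \left(1 - 5\right)} - - \frac{1}{2} = \frac{76}{2 \cdot 5 \left(-4\right)} + \frac{1}{2} = \frac{76}{-40} + \frac{1}{2} = 76 \left(- \frac{1}{40}\right) + \frac{1}{2} = - \frac{19}{10} + \frac{1}{2} = - \frac{7}{5} \approx -1.4$)
$m 325 = \left(- \frac{7}{5}\right) 325 = -455$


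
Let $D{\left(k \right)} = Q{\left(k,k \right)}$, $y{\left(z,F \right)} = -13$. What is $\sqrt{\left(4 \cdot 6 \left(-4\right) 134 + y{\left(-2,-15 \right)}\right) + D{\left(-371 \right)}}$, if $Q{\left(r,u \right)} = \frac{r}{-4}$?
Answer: $\frac{i \sqrt{51137}}{2} \approx 113.07 i$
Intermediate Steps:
$Q{\left(r,u \right)} = - \frac{r}{4}$ ($Q{\left(r,u \right)} = r \left(- \frac{1}{4}\right) = - \frac{r}{4}$)
$D{\left(k \right)} = - \frac{k}{4}$
$\sqrt{\left(4 \cdot 6 \left(-4\right) 134 + y{\left(-2,-15 \right)}\right) + D{\left(-371 \right)}} = \sqrt{\left(4 \cdot 6 \left(-4\right) 134 - 13\right) - - \frac{371}{4}} = \sqrt{\left(24 \left(-4\right) 134 - 13\right) + \frac{371}{4}} = \sqrt{\left(\left(-96\right) 134 - 13\right) + \frac{371}{4}} = \sqrt{\left(-12864 - 13\right) + \frac{371}{4}} = \sqrt{-12877 + \frac{371}{4}} = \sqrt{- \frac{51137}{4}} = \frac{i \sqrt{51137}}{2}$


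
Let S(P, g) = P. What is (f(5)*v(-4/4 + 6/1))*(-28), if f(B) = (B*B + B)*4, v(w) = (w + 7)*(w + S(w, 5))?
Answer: -403200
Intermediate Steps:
v(w) = 2*w*(7 + w) (v(w) = (w + 7)*(w + w) = (7 + w)*(2*w) = 2*w*(7 + w))
f(B) = 4*B + 4*B**2 (f(B) = (B**2 + B)*4 = (B + B**2)*4 = 4*B + 4*B**2)
(f(5)*v(-4/4 + 6/1))*(-28) = ((4*5*(1 + 5))*(2*(-4/4 + 6/1)*(7 + (-4/4 + 6/1))))*(-28) = ((4*5*6)*(2*(-4*1/4 + 6*1)*(7 + (-4*1/4 + 6*1))))*(-28) = (120*(2*(-1 + 6)*(7 + (-1 + 6))))*(-28) = (120*(2*5*(7 + 5)))*(-28) = (120*(2*5*12))*(-28) = (120*120)*(-28) = 14400*(-28) = -403200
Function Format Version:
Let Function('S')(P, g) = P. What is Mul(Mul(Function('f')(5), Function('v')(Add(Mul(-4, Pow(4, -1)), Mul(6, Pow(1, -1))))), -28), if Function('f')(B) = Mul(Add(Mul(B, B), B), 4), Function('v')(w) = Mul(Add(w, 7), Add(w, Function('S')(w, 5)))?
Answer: -403200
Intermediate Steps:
Function('v')(w) = Mul(2, w, Add(7, w)) (Function('v')(w) = Mul(Add(w, 7), Add(w, w)) = Mul(Add(7, w), Mul(2, w)) = Mul(2, w, Add(7, w)))
Function('f')(B) = Add(Mul(4, B), Mul(4, Pow(B, 2))) (Function('f')(B) = Mul(Add(Pow(B, 2), B), 4) = Mul(Add(B, Pow(B, 2)), 4) = Add(Mul(4, B), Mul(4, Pow(B, 2))))
Mul(Mul(Function('f')(5), Function('v')(Add(Mul(-4, Pow(4, -1)), Mul(6, Pow(1, -1))))), -28) = Mul(Mul(Mul(4, 5, Add(1, 5)), Mul(2, Add(Mul(-4, Pow(4, -1)), Mul(6, Pow(1, -1))), Add(7, Add(Mul(-4, Pow(4, -1)), Mul(6, Pow(1, -1)))))), -28) = Mul(Mul(Mul(4, 5, 6), Mul(2, Add(Mul(-4, Rational(1, 4)), Mul(6, 1)), Add(7, Add(Mul(-4, Rational(1, 4)), Mul(6, 1))))), -28) = Mul(Mul(120, Mul(2, Add(-1, 6), Add(7, Add(-1, 6)))), -28) = Mul(Mul(120, Mul(2, 5, Add(7, 5))), -28) = Mul(Mul(120, Mul(2, 5, 12)), -28) = Mul(Mul(120, 120), -28) = Mul(14400, -28) = -403200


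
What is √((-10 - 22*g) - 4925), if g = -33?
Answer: I*√4209 ≈ 64.877*I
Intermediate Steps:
√((-10 - 22*g) - 4925) = √((-10 - 22*(-33)) - 4925) = √((-10 + 726) - 4925) = √(716 - 4925) = √(-4209) = I*√4209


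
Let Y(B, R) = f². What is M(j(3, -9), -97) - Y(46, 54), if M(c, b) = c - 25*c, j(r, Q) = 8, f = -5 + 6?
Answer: -193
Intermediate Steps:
f = 1
Y(B, R) = 1 (Y(B, R) = 1² = 1)
M(c, b) = -24*c
M(j(3, -9), -97) - Y(46, 54) = -24*8 - 1*1 = -192 - 1 = -193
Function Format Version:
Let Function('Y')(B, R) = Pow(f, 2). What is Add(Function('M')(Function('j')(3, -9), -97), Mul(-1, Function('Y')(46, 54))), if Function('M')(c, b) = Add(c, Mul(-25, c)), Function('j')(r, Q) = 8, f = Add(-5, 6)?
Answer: -193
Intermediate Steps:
f = 1
Function('Y')(B, R) = 1 (Function('Y')(B, R) = Pow(1, 2) = 1)
Function('M')(c, b) = Mul(-24, c)
Add(Function('M')(Function('j')(3, -9), -97), Mul(-1, Function('Y')(46, 54))) = Add(Mul(-24, 8), Mul(-1, 1)) = Add(-192, -1) = -193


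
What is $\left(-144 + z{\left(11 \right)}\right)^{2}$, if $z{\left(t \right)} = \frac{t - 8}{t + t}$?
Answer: $\frac{10017225}{484} \approx 20697.0$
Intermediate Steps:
$z{\left(t \right)} = \frac{-8 + t}{2 t}$
$\left(-144 + z{\left(11 \right)}\right)^{2} = \left(-144 + \frac{-8 + 11}{2 \cdot 11}\right)^{2} = \left(-144 + \frac{1}{2} \cdot \frac{1}{11} \cdot 3\right)^{2} = \left(-144 + \frac{3}{22}\right)^{2} = \left(- \frac{3165}{22}\right)^{2} = \frac{10017225}{484}$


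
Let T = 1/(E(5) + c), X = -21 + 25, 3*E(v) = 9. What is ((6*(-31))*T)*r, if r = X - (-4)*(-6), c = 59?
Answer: 60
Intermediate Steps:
E(v) = 3 (E(v) = (⅓)*9 = 3)
X = 4
T = 1/62 (T = 1/(3 + 59) = 1/62 ≈ 0.016129)
r = -20 (r = 4 - (-4)*(-6) = 4 - 1*24 = 4 - 24 = -20)
((6*(-31))*T)*r = ((6*(-31))*(1/62))*(-20) = -186*1/62*(-20) = -3*(-20) = 60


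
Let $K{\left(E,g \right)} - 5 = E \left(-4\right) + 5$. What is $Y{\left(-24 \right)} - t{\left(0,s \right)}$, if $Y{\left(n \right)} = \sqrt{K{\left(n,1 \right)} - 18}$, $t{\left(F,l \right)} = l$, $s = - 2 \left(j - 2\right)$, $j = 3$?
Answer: $2 + 2 \sqrt{22} \approx 11.381$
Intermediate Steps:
$K{\left(E,g \right)} = 10 - 4 E$ ($K{\left(E,g \right)} = 5 + \left(E \left(-4\right) + 5\right) = 5 - \left(-5 + 4 E\right) = 10 - 4 E$)
$s = -2$ ($s = - 2 \left(3 - 2\right) = \left(-2\right) 1 = -2$)
$Y{\left(n \right)} = \sqrt{-8 - 4 n}$ ($Y{\left(n \right)} = \sqrt{\left(10 - 4 n\right) - 18} = \sqrt{-8 - 4 n}$)
$Y{\left(-24 \right)} - t{\left(0,s \right)} = 2 \sqrt{-2 - -24} - -2 = 2 \sqrt{-2 + 24} + 2 = 2 \sqrt{22} + 2 = 2 + 2 \sqrt{22}$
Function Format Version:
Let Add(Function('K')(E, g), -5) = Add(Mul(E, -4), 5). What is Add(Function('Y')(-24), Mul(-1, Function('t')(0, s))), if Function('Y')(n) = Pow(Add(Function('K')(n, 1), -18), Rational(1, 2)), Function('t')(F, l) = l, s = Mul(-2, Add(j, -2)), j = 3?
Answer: Add(2, Mul(2, Pow(22, Rational(1, 2)))) ≈ 11.381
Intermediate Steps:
Function('K')(E, g) = Add(10, Mul(-4, E)) (Function('K')(E, g) = Add(5, Add(Mul(E, -4), 5)) = Add(5, Add(Mul(-4, E), 5)) = Add(5, Add(5, Mul(-4, E))) = Add(10, Mul(-4, E)))
s = -2 (s = Mul(-2, Add(3, -2)) = Mul(-2, 1) = -2)
Function('Y')(n) = Pow(Add(-8, Mul(-4, n)), Rational(1, 2)) (Function('Y')(n) = Pow(Add(Add(10, Mul(-4, n)), -18), Rational(1, 2)) = Pow(Add(-8, Mul(-4, n)), Rational(1, 2)))
Add(Function('Y')(-24), Mul(-1, Function('t')(0, s))) = Add(Mul(2, Pow(Add(-2, Mul(-1, -24)), Rational(1, 2))), Mul(-1, -2)) = Add(Mul(2, Pow(Add(-2, 24), Rational(1, 2))), 2) = Add(Mul(2, Pow(22, Rational(1, 2))), 2) = Add(2, Mul(2, Pow(22, Rational(1, 2))))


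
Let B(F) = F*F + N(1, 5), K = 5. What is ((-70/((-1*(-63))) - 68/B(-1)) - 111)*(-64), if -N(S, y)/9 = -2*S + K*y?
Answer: 6631744/927 ≈ 7154.0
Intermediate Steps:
N(S, y) = -45*y + 18*S (N(S, y) = -9*(-2*S + 5*y) = -45*y + 18*S)
B(F) = -207 + F² (B(F) = F*F + (-45*5 + 18*1) = F² + (-225 + 18) = F² - 207 = -207 + F²)
((-70/((-1*(-63))) - 68/B(-1)) - 111)*(-64) = ((-70/((-1*(-63))) - 68/(-207 + (-1)²)) - 111)*(-64) = ((-70/63 - 68/(-207 + 1)) - 111)*(-64) = ((-70*1/63 - 68/(-206)) - 111)*(-64) = ((-10/9 - 68*(-1/206)) - 111)*(-64) = ((-10/9 + 34/103) - 111)*(-64) = (-724/927 - 111)*(-64) = -103621/927*(-64) = 6631744/927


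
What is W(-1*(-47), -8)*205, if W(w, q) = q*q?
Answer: 13120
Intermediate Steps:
W(w, q) = q**2
W(-1*(-47), -8)*205 = (-8)**2*205 = 64*205 = 13120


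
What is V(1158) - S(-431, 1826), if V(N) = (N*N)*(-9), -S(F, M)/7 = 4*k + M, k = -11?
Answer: -12056202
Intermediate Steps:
S(F, M) = 308 - 7*M (S(F, M) = -7*(4*(-11) + M) = -7*(-44 + M) = 308 - 7*M)
V(N) = -9*N² (V(N) = N²*(-9) = -9*N²)
V(1158) - S(-431, 1826) = -9*1158² - (308 - 7*1826) = -9*1340964 - (308 - 12782) = -12068676 - 1*(-12474) = -12068676 + 12474 = -12056202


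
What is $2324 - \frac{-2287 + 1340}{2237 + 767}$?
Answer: $\frac{6982243}{3004} \approx 2324.3$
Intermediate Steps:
$2324 - \frac{-2287 + 1340}{2237 + 767} = 2324 - - \frac{947}{3004} = 2324 + \frac{947}{3004} = \frac{6982243}{3004}$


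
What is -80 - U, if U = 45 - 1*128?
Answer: 3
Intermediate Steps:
U = -83 (U = 45 - 128 = -83)
-80 - U = -80 - 1*(-83) = -80 + 83 = 3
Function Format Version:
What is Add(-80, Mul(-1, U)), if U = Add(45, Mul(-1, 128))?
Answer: 3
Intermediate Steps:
U = -83 (U = Add(45, -128) = -83)
Add(-80, Mul(-1, U)) = Add(-80, Mul(-1, -83)) = Add(-80, 83) = 3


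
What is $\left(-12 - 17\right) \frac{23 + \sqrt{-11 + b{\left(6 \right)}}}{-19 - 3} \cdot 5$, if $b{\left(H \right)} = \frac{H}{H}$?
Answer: $\frac{3335}{22} + \frac{145 i \sqrt{10}}{22} \approx 151.59 + 20.842 i$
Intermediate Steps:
$b{\left(H \right)} = 1$
$\left(-12 - 17\right) \frac{23 + \sqrt{-11 + b{\left(6 \right)}}}{-19 - 3} \cdot 5 = \left(-12 - 17\right) \frac{23 + \sqrt{-11 + 1}}{-19 - 3} \cdot 5 = - 29 \frac{23 + \sqrt{-10}}{-22} \cdot 5 = - 29 \left(23 + i \sqrt{10}\right) \left(- \frac{1}{22}\right) 5 = - 29 \left(- \frac{23}{22} - \frac{i \sqrt{10}}{22}\right) 5 = \left(\frac{667}{22} + \frac{29 i \sqrt{10}}{22}\right) 5 = \frac{3335}{22} + \frac{145 i \sqrt{10}}{22}$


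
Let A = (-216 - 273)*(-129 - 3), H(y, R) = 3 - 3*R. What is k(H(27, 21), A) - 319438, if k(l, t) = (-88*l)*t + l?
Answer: 340493942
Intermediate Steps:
A = 64548 (A = -489*(-132) = 64548)
k(l, t) = l - 88*l*t (k(l, t) = -88*l*t + l = l - 88*l*t)
k(H(27, 21), A) - 319438 = (3 - 3*21)*(1 - 88*64548) - 319438 = (3 - 63)*(1 - 5680224) - 319438 = -60*(-5680223) - 319438 = 340813380 - 319438 = 340493942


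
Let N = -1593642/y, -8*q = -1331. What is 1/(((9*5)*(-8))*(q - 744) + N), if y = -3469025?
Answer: 3469025/721367997267 ≈ 4.8090e-6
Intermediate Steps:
q = 1331/8 (q = -⅛*(-1331) = 1331/8 ≈ 166.38)
N = 1593642/3469025 (N = -1593642/(-3469025) = -1593642*(-1/3469025) = 1593642/3469025 ≈ 0.45939)
1/(((9*5)*(-8))*(q - 744) + N) = 1/(((9*5)*(-8))*(1331/8 - 744) + 1593642/3469025) = 1/((45*(-8))*(-4621/8) + 1593642/3469025) = 1/(-360*(-4621/8) + 1593642/3469025) = 1/(207945 + 1593642/3469025) = 1/(721367997267/3469025) = 3469025/721367997267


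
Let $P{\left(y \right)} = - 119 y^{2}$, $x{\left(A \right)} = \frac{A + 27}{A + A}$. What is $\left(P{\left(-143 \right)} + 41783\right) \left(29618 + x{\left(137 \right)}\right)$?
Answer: $- \frac{9704704888704}{137} \approx -7.0837 \cdot 10^{10}$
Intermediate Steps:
$x{\left(A \right)} = \frac{27 + A}{2 A}$
$\left(P{\left(-143 \right)} + 41783\right) \left(29618 + x{\left(137 \right)}\right) = \left(- 119 \left(-143\right)^{2} + 41783\right) \left(29618 + \frac{27 + 137}{2 \cdot 137}\right) = \left(\left(-119\right) 20449 + 41783\right) \left(29618 + \frac{1}{2} \cdot \frac{1}{137} \cdot 164\right) = \left(-2433431 + 41783\right) \left(29618 + \frac{82}{137}\right) = \left(-2391648\right) \frac{4057748}{137} = - \frac{9704704888704}{137}$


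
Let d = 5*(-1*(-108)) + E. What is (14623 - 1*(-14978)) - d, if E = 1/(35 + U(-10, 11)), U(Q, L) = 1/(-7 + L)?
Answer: 4097597/141 ≈ 29061.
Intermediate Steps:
E = 4/141 (E = 1/(35 + 1/(-7 + 11)) = 1/(35 + 1/4) = 1/(35 + ¼) = 1/(141/4) = 4/141 ≈ 0.028369)
d = 76144/141 (d = 5*(-1*(-108)) + 4/141 = 5*108 + 4/141 = 540 + 4/141 = 76144/141 ≈ 540.03)
(14623 - 1*(-14978)) - d = (14623 - 1*(-14978)) - 1*76144/141 = (14623 + 14978) - 76144/141 = 29601 - 76144/141 = 4097597/141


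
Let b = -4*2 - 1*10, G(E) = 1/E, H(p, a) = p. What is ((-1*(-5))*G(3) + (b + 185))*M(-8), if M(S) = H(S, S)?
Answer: -4048/3 ≈ -1349.3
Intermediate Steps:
G(E) = 1/E
M(S) = S
b = -18 (b = -8 - 10 = -18)
((-1*(-5))*G(3) + (b + 185))*M(-8) = (-1*(-5)/3 + (-18 + 185))*(-8) = (5*(⅓) + 167)*(-8) = (5/3 + 167)*(-8) = (506/3)*(-8) = -4048/3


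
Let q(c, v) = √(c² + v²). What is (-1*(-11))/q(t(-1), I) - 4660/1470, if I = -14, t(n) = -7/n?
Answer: -466/147 + 11*√5/35 ≈ -2.4673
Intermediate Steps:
(-1*(-11))/q(t(-1), I) - 4660/1470 = (-1*(-11))/(√((-7/(-1))² + (-14)²)) - 4660/1470 = 11/(√((-7*(-1))² + 196)) - 4660*1/1470 = 11/(√(7² + 196)) - 466/147 = 11/(√(49 + 196)) - 466/147 = 11/(√245) - 466/147 = 11/((7*√5)) - 466/147 = 11*(√5/35) - 466/147 = 11*√5/35 - 466/147 = -466/147 + 11*√5/35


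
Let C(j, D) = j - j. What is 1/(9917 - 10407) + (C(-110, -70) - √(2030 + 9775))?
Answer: -1/490 - √11805 ≈ -108.65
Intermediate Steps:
C(j, D) = 0
1/(9917 - 10407) + (C(-110, -70) - √(2030 + 9775)) = 1/(9917 - 10407) + (0 - √(2030 + 9775)) = 1/(-490) + (0 - √11805) = -1/490 - √11805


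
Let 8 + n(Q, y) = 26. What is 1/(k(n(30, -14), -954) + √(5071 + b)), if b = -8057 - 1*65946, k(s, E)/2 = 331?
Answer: 331/253588 - I*√17233/253588 ≈ 0.0013053 - 0.00051767*I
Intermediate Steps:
n(Q, y) = 18 (n(Q, y) = -8 + 26 = 18)
k(s, E) = 662 (k(s, E) = 2*331 = 662)
b = -74003 (b = -8057 - 65946 = -74003)
1/(k(n(30, -14), -954) + √(5071 + b)) = 1/(662 + √(5071 - 74003)) = 1/(662 + √(-68932)) = 1/(662 + 2*I*√17233)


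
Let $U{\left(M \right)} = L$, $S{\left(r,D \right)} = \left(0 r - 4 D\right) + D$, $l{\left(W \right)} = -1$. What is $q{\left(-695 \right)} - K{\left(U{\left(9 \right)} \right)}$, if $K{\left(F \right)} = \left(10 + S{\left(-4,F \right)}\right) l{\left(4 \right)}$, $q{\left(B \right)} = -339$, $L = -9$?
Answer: $-302$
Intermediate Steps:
$S{\left(r,D \right)} = - 3 D$ ($S{\left(r,D \right)} = \left(0 - 4 D\right) + D = - 4 D + D = - 3 D$)
$U{\left(M \right)} = -9$
$K{\left(F \right)} = -10 + 3 F$ ($K{\left(F \right)} = \left(10 - 3 F\right) \left(-1\right) = -10 + 3 F$)
$q{\left(-695 \right)} - K{\left(U{\left(9 \right)} \right)} = -339 - \left(-10 + 3 \left(-9\right)\right) = -339 - \left(-10 - 27\right) = -339 - -37 = -339 + 37 = -302$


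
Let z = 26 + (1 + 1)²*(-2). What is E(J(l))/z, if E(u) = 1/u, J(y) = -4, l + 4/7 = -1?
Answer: -1/72 ≈ -0.013889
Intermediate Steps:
l = -11/7 (l = -4/7 - 1 = -11/7 ≈ -1.5714)
z = 18 (z = 26 + 2²*(-2) = 26 + 4*(-2) = 26 - 8 = 18)
E(J(l))/z = 1/(-4*18) = -¼*1/18 = -1/72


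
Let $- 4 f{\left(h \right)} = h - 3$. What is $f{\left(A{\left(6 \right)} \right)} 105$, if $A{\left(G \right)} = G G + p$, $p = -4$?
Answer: $- \frac{3045}{4} \approx -761.25$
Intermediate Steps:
$A{\left(G \right)} = -4 + G^{2}$ ($A{\left(G \right)} = G G - 4 = G^{2} - 4 = -4 + G^{2}$)
$f{\left(h \right)} = \frac{3}{4} - \frac{h}{4}$ ($f{\left(h \right)} = - \frac{h - 3}{4} = - \frac{-3 + h}{4} = \frac{3}{4} - \frac{h}{4}$)
$f{\left(A{\left(6 \right)} \right)} 105 = \left(\frac{3}{4} - \frac{-4 + 6^{2}}{4}\right) 105 = \left(\frac{3}{4} - \frac{-4 + 36}{4}\right) 105 = \left(\frac{3}{4} - 8\right) 105 = \left(- \frac{29}{4}\right) 105 = - \frac{3045}{4}$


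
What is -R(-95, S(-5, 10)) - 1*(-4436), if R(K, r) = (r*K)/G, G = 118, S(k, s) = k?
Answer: 522973/118 ≈ 4432.0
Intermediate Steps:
R(K, r) = K*r/118 (R(K, r) = (r*K)/118 = (K*r)*(1/118) = K*r/118)
-R(-95, S(-5, 10)) - 1*(-4436) = -(-95)*(-5)/118 - 1*(-4436) = -1*475/118 + 4436 = -475/118 + 4436 = 522973/118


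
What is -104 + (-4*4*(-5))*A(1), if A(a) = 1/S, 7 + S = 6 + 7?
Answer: -272/3 ≈ -90.667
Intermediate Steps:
S = 6 (S = -7 + (6 + 7) = -7 + 13 = 6)
A(a) = ⅙ (A(a) = 1/6 = ⅙)
-104 + (-4*4*(-5))*A(1) = -104 + (-4*4*(-5))*(⅙) = -104 - 16*(-5)*(⅙) = -104 + 80*(⅙) = -104 + 40/3 = -272/3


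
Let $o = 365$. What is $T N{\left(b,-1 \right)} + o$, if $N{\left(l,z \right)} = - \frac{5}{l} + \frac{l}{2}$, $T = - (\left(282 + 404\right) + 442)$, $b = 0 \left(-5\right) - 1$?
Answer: $-4711$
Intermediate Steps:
$b = -1$ ($b = 0 - 1 = -1$)
$T = -1128$ ($T = - (686 + 442) = \left(-1\right) 1128 = -1128$)
$N{\left(l,z \right)} = \frac{l}{2} - \frac{5}{l}$ ($N{\left(l,z \right)} = - \frac{5}{l} + l \frac{1}{2} = - \frac{5}{l} + \frac{l}{2} = \frac{l}{2} - \frac{5}{l}$)
$T N{\left(b,-1 \right)} + o = - 1128 \left(\frac{1}{2} \left(-1\right) - \frac{5}{-1}\right) + 365 = - 1128 \left(- \frac{1}{2} - -5\right) + 365 = - 1128 \left(- \frac{1}{2} + 5\right) + 365 = \left(-1128\right) \frac{9}{2} + 365 = -5076 + 365 = -4711$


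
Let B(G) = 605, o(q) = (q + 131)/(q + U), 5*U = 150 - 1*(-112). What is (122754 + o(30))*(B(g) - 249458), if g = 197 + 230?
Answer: -12585853205409/412 ≈ -3.0548e+10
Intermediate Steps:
g = 427
U = 262/5 (U = (150 - 1*(-112))/5 = (150 + 112)/5 = (⅕)*262 = 262/5 ≈ 52.400)
o(q) = (131 + q)/(262/5 + q) (o(q) = (q + 131)/(q + 262/5) = (131 + q)/(262/5 + q))
(122754 + o(30))*(B(g) - 249458) = (122754 + 5*(131 + 30)/(262 + 5*30))*(605 - 249458) = (122754 + 5*161/(262 + 150))*(-248853) = (122754 + 5*161/412)*(-248853) = (122754 + 5*(1/412)*161)*(-248853) = (122754 + 805/412)*(-248853) = (50575453/412)*(-248853) = -12585853205409/412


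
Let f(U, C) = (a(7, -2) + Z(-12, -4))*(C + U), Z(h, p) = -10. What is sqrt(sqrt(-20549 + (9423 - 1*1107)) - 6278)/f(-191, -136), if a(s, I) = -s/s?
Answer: sqrt(-6278 + I*sqrt(12233))/3597 ≈ 0.00019403 + 0.022029*I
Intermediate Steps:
a(s, I) = -1 (a(s, I) = -1*1 = -1)
f(U, C) = -11*C - 11*U (f(U, C) = (-1 - 10)*(C + U) = -11*(C + U) = -11*C - 11*U)
sqrt(sqrt(-20549 + (9423 - 1*1107)) - 6278)/f(-191, -136) = sqrt(sqrt(-20549 + (9423 - 1*1107)) - 6278)/(-11*(-136) - 11*(-191)) = sqrt(sqrt(-20549 + (9423 - 1107)) - 6278)/(1496 + 2101) = sqrt(sqrt(-20549 + 8316) - 6278)/3597 = sqrt(sqrt(-12233) - 6278)*(1/3597) = sqrt(I*sqrt(12233) - 6278)*(1/3597) = sqrt(-6278 + I*sqrt(12233))*(1/3597) = sqrt(-6278 + I*sqrt(12233))/3597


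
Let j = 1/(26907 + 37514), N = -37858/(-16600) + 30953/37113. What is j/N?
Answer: 308037900/61806916738217 ≈ 4.9839e-6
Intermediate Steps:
N = 959421877/308037900 (N = -37858*(-1/16600) + 30953*(1/37113) = 18929/8300 + 30953/37113 = 959421877/308037900 ≈ 3.1146)
j = 1/64421 ≈ 1.5523e-5
j/N = 1/(64421*(959421877/308037900)) = (1/64421)*(308037900/959421877) = 308037900/61806916738217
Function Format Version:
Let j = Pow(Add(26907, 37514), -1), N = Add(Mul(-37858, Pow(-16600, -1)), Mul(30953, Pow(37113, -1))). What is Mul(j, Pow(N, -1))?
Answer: Rational(308037900, 61806916738217) ≈ 4.9839e-6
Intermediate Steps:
N = Rational(959421877, 308037900) (N = Add(Mul(-37858, Rational(-1, 16600)), Mul(30953, Rational(1, 37113))) = Add(Rational(18929, 8300), Rational(30953, 37113)) = Rational(959421877, 308037900) ≈ 3.1146)
j = Rational(1, 64421) (j = Pow(64421, -1) = Rational(1, 64421) ≈ 1.5523e-5)
Mul(j, Pow(N, -1)) = Mul(Rational(1, 64421), Pow(Rational(959421877, 308037900), -1)) = Mul(Rational(1, 64421), Rational(308037900, 959421877)) = Rational(308037900, 61806916738217)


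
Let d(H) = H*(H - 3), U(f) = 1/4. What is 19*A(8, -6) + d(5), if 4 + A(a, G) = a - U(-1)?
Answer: 325/4 ≈ 81.250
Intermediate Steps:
U(f) = ¼
A(a, G) = -17/4 + a (A(a, G) = -4 + (a - 1*¼) = -4 + (a - ¼) = -4 + (-¼ + a) = -17/4 + a)
d(H) = H*(-3 + H)
19*A(8, -6) + d(5) = 19*(-17/4 + 8) + 5*(-3 + 5) = 19*(15/4) + 5*2 = 285/4 + 10 = 325/4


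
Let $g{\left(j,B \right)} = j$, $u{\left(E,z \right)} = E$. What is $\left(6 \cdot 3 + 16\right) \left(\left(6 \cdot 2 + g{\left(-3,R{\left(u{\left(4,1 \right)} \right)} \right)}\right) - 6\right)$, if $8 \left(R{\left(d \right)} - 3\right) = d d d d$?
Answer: $102$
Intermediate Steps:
$R{\left(d \right)} = 3 + \frac{d^{4}}{8}$ ($R{\left(d \right)} = 3 + \frac{d d d d}{8} = 3 + \frac{d^{2} d d}{8} = 3 + \frac{d^{3} d}{8} = 3 + \frac{d^{4}}{8}$)
$\left(6 \cdot 3 + 16\right) \left(\left(6 \cdot 2 + g{\left(-3,R{\left(u{\left(4,1 \right)} \right)} \right)}\right) - 6\right) = \left(6 \cdot 3 + 16\right) \left(\left(6 \cdot 2 - 3\right) - 6\right) = \left(18 + 16\right) \left(\left(12 - 3\right) - 6\right) = 34 \left(9 - 6\right) = 34 \cdot 3 = 102$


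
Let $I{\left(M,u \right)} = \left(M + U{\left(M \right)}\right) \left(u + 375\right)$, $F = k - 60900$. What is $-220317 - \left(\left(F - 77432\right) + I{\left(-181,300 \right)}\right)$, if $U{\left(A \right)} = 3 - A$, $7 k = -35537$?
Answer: $- \frac{552533}{7} \approx -78933.0$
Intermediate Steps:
$k = - \frac{35537}{7}$ ($k = \frac{1}{7} \left(-35537\right) = - \frac{35537}{7} \approx -5076.7$)
$F = - \frac{461837}{7}$ ($F = - \frac{35537}{7} - 60900 = - \frac{461837}{7} \approx -65977.0$)
$I{\left(M,u \right)} = 1125 + 3 u$ ($I{\left(M,u \right)} = \left(M - \left(-3 + M\right)\right) \left(u + 375\right) = 3 \left(375 + u\right) = 1125 + 3 u$)
$-220317 - \left(\left(F - 77432\right) + I{\left(-181,300 \right)}\right) = -220317 - \left(\left(- \frac{461837}{7} - 77432\right) + \left(1125 + 3 \cdot 300\right)\right) = -220317 - \left(- \frac{1003861}{7} + \left(1125 + 900\right)\right) = -220317 - \left(- \frac{1003861}{7} + 2025\right) = -220317 - - \frac{989686}{7} = -220317 + \frac{989686}{7} = - \frac{552533}{7}$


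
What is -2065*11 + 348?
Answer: -22367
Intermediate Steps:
-2065*11 + 348 = -413*55 + 348 = -22715 + 348 = -22367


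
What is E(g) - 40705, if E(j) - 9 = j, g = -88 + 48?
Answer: -40736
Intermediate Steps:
g = -40
E(j) = 9 + j
E(g) - 40705 = (9 - 40) - 40705 = -31 - 40705 = -40736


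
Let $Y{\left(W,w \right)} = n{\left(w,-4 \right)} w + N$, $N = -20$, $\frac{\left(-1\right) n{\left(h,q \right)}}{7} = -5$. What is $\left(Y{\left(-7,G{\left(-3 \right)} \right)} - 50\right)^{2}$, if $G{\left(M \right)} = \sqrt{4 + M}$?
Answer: $1225$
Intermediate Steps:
$n{\left(h,q \right)} = 35$ ($n{\left(h,q \right)} = \left(-7\right) \left(-5\right) = 35$)
$Y{\left(W,w \right)} = -20 + 35 w$ ($Y{\left(W,w \right)} = 35 w - 20 = -20 + 35 w$)
$\left(Y{\left(-7,G{\left(-3 \right)} \right)} - 50\right)^{2} = \left(\left(-20 + 35 \sqrt{4 - 3}\right) - 50\right)^{2} = \left(\left(-20 + 35 \sqrt{1}\right) - 50\right)^{2} = \left(\left(-20 + 35 \cdot 1\right) - 50\right)^{2} = \left(\left(-20 + 35\right) - 50\right)^{2} = \left(15 - 50\right)^{2} = \left(-35\right)^{2} = 1225$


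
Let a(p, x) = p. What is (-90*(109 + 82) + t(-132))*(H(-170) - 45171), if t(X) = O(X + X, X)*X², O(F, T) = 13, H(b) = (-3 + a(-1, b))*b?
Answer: -9312945102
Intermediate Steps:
H(b) = -4*b (H(b) = (-3 - 1)*b = -4*b)
t(X) = 13*X²
(-90*(109 + 82) + t(-132))*(H(-170) - 45171) = (-90*(109 + 82) + 13*(-132)²)*(-4*(-170) - 45171) = (-90*191 + 13*17424)*(680 - 45171) = (-17190 + 226512)*(-44491) = 209322*(-44491) = -9312945102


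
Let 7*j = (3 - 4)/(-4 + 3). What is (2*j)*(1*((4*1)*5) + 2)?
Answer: 44/7 ≈ 6.2857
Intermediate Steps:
j = 1/7 (j = ((3 - 4)/(-4 + 3))/7 = (-1/(-1))/7 = (-1*(-1))/7 = (1/7)*1 = 1/7 ≈ 0.14286)
(2*j)*(1*((4*1)*5) + 2) = (2*(1/7))*(1*((4*1)*5) + 2) = 2*(1*(4*5) + 2)/7 = 2*(1*20 + 2)/7 = 2*(20 + 2)/7 = (2/7)*22 = 44/7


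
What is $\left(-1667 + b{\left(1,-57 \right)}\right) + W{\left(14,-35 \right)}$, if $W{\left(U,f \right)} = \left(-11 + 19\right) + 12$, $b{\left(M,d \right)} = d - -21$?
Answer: $-1683$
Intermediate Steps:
$b{\left(M,d \right)} = 21 + d$ ($b{\left(M,d \right)} = d + 21 = 21 + d$)
$W{\left(U,f \right)} = 20$ ($W{\left(U,f \right)} = 8 + 12 = 20$)
$\left(-1667 + b{\left(1,-57 \right)}\right) + W{\left(14,-35 \right)} = \left(-1667 + \left(21 - 57\right)\right) + 20 = \left(-1667 - 36\right) + 20 = -1703 + 20 = -1683$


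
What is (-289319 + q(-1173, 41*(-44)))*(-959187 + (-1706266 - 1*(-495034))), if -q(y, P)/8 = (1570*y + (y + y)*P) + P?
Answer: 42104997811701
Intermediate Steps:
q(y, P) = -12560*y - 8*P - 16*P*y (q(y, P) = -8*((1570*y + (y + y)*P) + P) = -8*((1570*y + (2*y)*P) + P) = -8*((1570*y + 2*P*y) + P) = -8*(P + 1570*y + 2*P*y) = -12560*y - 8*P - 16*P*y)
(-289319 + q(-1173, 41*(-44)))*(-959187 + (-1706266 - 1*(-495034))) = (-289319 + (-12560*(-1173) - 328*(-44) - 16*41*(-44)*(-1173)))*(-959187 + (-1706266 - 1*(-495034))) = (-289319 + (14732880 - 8*(-1804) - 16*(-1804)*(-1173)))*(-959187 + (-1706266 + 495034)) = (-289319 + (14732880 + 14432 - 33857472))*(-959187 - 1211232) = (-289319 - 19110160)*(-2170419) = -19399479*(-2170419) = 42104997811701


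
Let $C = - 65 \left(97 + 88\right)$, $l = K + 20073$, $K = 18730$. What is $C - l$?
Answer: $-50828$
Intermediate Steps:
$l = 38803$ ($l = 18730 + 20073 = 38803$)
$C = -12025$ ($C = \left(-65\right) 185 = -12025$)
$C - l = -12025 - 38803 = -50828$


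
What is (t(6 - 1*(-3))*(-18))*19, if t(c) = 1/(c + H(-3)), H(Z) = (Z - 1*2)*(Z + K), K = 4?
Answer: -171/2 ≈ -85.500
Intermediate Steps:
H(Z) = (-2 + Z)*(4 + Z) (H(Z) = (Z - 1*2)*(Z + 4) = (Z - 2)*(4 + Z) = (-2 + Z)*(4 + Z))
t(c) = 1/(-5 + c) (t(c) = 1/(c + (-8 + (-3)**2 + 2*(-3))) = 1/(c + (-8 + 9 - 6)) = 1/(c - 5) = 1/(-5 + c))
(t(6 - 1*(-3))*(-18))*19 = (-18/(-5 + (6 - 1*(-3))))*19 = (-18/(-5 + (6 + 3)))*19 = (-18/(-5 + 9))*19 = (-18/4)*19 = ((1/4)*(-18))*19 = -9/2*19 = -171/2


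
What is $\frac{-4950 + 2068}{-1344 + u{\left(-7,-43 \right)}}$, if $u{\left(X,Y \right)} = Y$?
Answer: $\frac{2882}{1387} \approx 2.0779$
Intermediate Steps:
$\frac{-4950 + 2068}{-1344 + u{\left(-7,-43 \right)}} = \frac{-4950 + 2068}{-1344 - 43} = - \frac{2882}{-1387} = \left(-2882\right) \left(- \frac{1}{1387}\right) = \frac{2882}{1387}$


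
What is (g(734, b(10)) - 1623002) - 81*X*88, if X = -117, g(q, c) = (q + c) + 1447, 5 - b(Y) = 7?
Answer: -786847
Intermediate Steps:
b(Y) = -2 (b(Y) = 5 - 1*7 = 5 - 7 = -2)
g(q, c) = 1447 + c + q (g(q, c) = (c + q) + 1447 = 1447 + c + q)
(g(734, b(10)) - 1623002) - 81*X*88 = ((1447 - 2 + 734) - 1623002) - 81*(-117)*88 = (2179 - 1623002) + 9477*88 = -1620823 + 833976 = -786847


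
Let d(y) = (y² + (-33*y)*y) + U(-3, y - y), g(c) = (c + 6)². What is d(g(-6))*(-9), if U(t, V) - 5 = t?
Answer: -18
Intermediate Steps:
U(t, V) = 5 + t
g(c) = (6 + c)²
d(y) = 2 - 32*y² (d(y) = (y² + (-33*y)*y) + (5 - 3) = (y² - 33*y²) + 2 = -32*y² + 2 = 2 - 32*y²)
d(g(-6))*(-9) = (2 - 32*(6 - 6)⁴)*(-9) = (2 - 32*(0²)²)*(-9) = (2 - 32*0²)*(-9) = (2 - 32*0)*(-9) = (2 + 0)*(-9) = 2*(-9) = -18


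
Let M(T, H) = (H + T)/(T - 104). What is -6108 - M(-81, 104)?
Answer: -1129957/185 ≈ -6107.9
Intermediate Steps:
M(T, H) = (H + T)/(-104 + T)
-6108 - M(-81, 104) = -6108 - (104 - 81)/(-104 - 81) = -6108 - 23/(-185) = -6108 - (-1)*23/185 = -6108 - 1*(-23/185) = -6108 + 23/185 = -1129957/185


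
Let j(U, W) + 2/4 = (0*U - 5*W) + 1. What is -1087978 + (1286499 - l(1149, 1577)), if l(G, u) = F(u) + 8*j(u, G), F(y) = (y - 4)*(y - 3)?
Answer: -2231425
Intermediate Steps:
F(y) = (-4 + y)*(-3 + y)
j(U, W) = 1/2 - 5*W (j(U, W) = -1/2 + ((0*U - 5*W) + 1) = -1/2 + ((0 - 5*W) + 1) = -1/2 + (-5*W + 1) = -1/2 + (1 - 5*W) = 1/2 - 5*W)
l(G, u) = 16 + u**2 - 40*G - 7*u (l(G, u) = (12 + u**2 - 7*u) + 8*(1/2 - 5*G) = (12 + u**2 - 7*u) + (4 - 40*G) = 16 + u**2 - 40*G - 7*u)
-1087978 + (1286499 - l(1149, 1577)) = -1087978 + (1286499 - (16 + 1577**2 - 40*1149 - 7*1577)) = -1087978 + (1286499 - (16 + 2486929 - 45960 - 11039)) = -1087978 + (1286499 - 1*2429946) = -1087978 + (1286499 - 2429946) = -1087978 - 1143447 = -2231425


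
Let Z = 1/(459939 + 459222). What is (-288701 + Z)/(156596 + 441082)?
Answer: -132681349930/274681154079 ≈ -0.48304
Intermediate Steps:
Z = 1/919161 ≈ 1.0879e-6
(-288701 + Z)/(156596 + 441082) = (-288701 + 1/919161)/(156596 + 441082) = -265362699860/919161/597678 = -265362699860/919161*1/597678 = -132681349930/274681154079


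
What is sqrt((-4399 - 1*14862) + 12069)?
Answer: 2*I*sqrt(1798) ≈ 84.806*I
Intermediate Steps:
sqrt((-4399 - 1*14862) + 12069) = sqrt((-4399 - 14862) + 12069) = sqrt(-19261 + 12069) = sqrt(-7192) = 2*I*sqrt(1798)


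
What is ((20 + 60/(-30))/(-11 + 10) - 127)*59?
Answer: -8555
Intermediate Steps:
((20 + 60/(-30))/(-11 + 10) - 127)*59 = ((20 + 60*(-1/30))/(-1) - 127)*59 = ((20 - 2)*(-1) - 127)*59 = (18*(-1) - 127)*59 = (-18 - 127)*59 = -145*59 = -8555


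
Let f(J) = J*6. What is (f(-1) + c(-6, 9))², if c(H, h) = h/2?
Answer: 9/4 ≈ 2.2500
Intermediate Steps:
c(H, h) = h/2 (c(H, h) = h*(½) = h/2)
f(J) = 6*J
(f(-1) + c(-6, 9))² = (6*(-1) + (½)*9)² = (-6 + 9/2)² = (-3/2)² = 9/4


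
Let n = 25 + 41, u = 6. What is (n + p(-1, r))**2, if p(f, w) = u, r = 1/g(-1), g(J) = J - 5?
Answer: 5184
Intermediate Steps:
g(J) = -5 + J
r = -1/6 (r = 1/(-5 - 1) = 1/(-6) = -1/6 ≈ -0.16667)
p(f, w) = 6
n = 66
(n + p(-1, r))**2 = (66 + 6)**2 = 72**2 = 5184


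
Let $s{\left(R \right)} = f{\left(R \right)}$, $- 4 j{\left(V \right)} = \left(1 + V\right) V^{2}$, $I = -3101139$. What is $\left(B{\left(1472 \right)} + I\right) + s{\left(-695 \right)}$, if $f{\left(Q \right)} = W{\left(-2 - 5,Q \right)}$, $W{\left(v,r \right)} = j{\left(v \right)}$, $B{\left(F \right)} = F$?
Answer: $- \frac{6199187}{2} \approx -3.0996 \cdot 10^{6}$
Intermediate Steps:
$j{\left(V \right)} = - \frac{V^{2} \left(1 + V\right)}{4}$ ($j{\left(V \right)} = - \frac{\left(1 + V\right) V^{2}}{4} = - \frac{V^{2} \left(1 + V\right)}{4}$)
$W{\left(v,r \right)} = \frac{v^{2} \left(-1 - v\right)}{4}$
$f{\left(Q \right)} = \frac{147}{2}$ ($f{\left(Q \right)} = \frac{\left(-2 - 5\right)^{2} \left(-1 - \left(-2 - 5\right)\right)}{4} = \frac{\left(-7\right)^{2} \left(-1 - -7\right)}{4} = \frac{1}{4} \cdot 49 \left(-1 + 7\right) = \frac{1}{4} \cdot 49 \cdot 6 = \frac{147}{2}$)
$s{\left(R \right)} = \frac{147}{2}$
$\left(B{\left(1472 \right)} + I\right) + s{\left(-695 \right)} = \left(1472 - 3101139\right) + \frac{147}{2} = -3099667 + \frac{147}{2} = - \frac{6199187}{2}$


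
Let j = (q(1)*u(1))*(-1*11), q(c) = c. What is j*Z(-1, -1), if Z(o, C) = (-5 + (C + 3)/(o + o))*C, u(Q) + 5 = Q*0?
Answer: 330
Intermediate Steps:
u(Q) = -5 (u(Q) = -5 + Q*0 = -5 + 0 = -5)
j = 55 (j = (1*(-5))*(-1*11) = -5*(-11) = 55)
Z(o, C) = C*(-5 + (3 + C)/(2*o)) (Z(o, C) = (-5 + (3 + C)/((2*o)))*C = (-5 + (3 + C)*(1/(2*o)))*C = (-5 + (3 + C)/(2*o))*C = C*(-5 + (3 + C)/(2*o)))
j*Z(-1, -1) = 55*((½)*(-1)*(3 - 1 - 10*(-1))/(-1)) = 55*((½)*(-1)*(-1)*(3 - 1 + 10)) = 55*((½)*(-1)*(-1)*12) = 55*6 = 330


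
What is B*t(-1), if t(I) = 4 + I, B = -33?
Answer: -99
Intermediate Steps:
B*t(-1) = -33*(4 - 1) = -33*3 = -99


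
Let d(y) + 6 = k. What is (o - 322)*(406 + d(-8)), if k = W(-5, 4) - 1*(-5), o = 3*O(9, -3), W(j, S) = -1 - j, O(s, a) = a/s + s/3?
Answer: -128426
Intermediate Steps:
O(s, a) = s/3 + a/s (O(s, a) = a/s + s*(⅓) = a/s + s/3 = s/3 + a/s)
o = 8 (o = 3*((⅓)*9 - 3/9) = 3*(3 - 3*⅑) = 3*(3 - ⅓) = 3*(8/3) = 8)
k = 9 (k = (-1 - 1*(-5)) - 1*(-5) = (-1 + 5) + 5 = 4 + 5 = 9)
d(y) = 3 (d(y) = -6 + 9 = 3)
(o - 322)*(406 + d(-8)) = (8 - 322)*(406 + 3) = -314*409 = -128426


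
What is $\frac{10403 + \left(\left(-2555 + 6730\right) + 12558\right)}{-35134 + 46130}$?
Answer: $\frac{6784}{2749} \approx 2.4678$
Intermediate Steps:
$\frac{10403 + \left(\left(-2555 + 6730\right) + 12558\right)}{-35134 + 46130} = \frac{10403 + \left(4175 + 12558\right)}{10996} = \left(10403 + 16733\right) \frac{1}{10996} = 27136 \cdot \frac{1}{10996} = \frac{6784}{2749}$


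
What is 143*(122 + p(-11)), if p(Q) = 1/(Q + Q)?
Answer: 34879/2 ≈ 17440.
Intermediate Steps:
p(Q) = 1/(2*Q)
143*(122 + p(-11)) = 143*(122 + (½)/(-11)) = 143*(122 + (½)*(-1/11)) = 143*(122 - 1/22) = 143*(2683/22) = 34879/2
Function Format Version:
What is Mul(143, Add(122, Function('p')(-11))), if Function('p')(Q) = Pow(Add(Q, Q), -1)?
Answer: Rational(34879, 2) ≈ 17440.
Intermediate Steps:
Function('p')(Q) = Mul(Rational(1, 2), Pow(Q, -1)) (Function('p')(Q) = Pow(Mul(2, Q), -1) = Mul(Rational(1, 2), Pow(Q, -1)))
Mul(143, Add(122, Function('p')(-11))) = Mul(143, Add(122, Mul(Rational(1, 2), Pow(-11, -1)))) = Mul(143, Add(122, Mul(Rational(1, 2), Rational(-1, 11)))) = Mul(143, Add(122, Rational(-1, 22))) = Mul(143, Rational(2683, 22)) = Rational(34879, 2)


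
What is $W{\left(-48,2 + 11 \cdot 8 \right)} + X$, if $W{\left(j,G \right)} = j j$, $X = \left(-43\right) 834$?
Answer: $-33558$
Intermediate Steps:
$X = -35862$
$W{\left(j,G \right)} = j^{2}$
$W{\left(-48,2 + 11 \cdot 8 \right)} + X = \left(-48\right)^{2} - 35862 = 2304 - 35862 = -33558$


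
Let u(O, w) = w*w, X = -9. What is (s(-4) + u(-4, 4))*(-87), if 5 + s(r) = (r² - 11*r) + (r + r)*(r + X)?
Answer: -15225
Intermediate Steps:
u(O, w) = w²
s(r) = -5 + r² - 11*r + 2*r*(-9 + r) (s(r) = -5 + ((r² - 11*r) + (r + r)*(r - 9)) = -5 + ((r² - 11*r) + (2*r)*(-9 + r)) = -5 + ((r² - 11*r) + 2*r*(-9 + r)) = -5 + (r² - 11*r + 2*r*(-9 + r)) = -5 + r² - 11*r + 2*r*(-9 + r))
(s(-4) + u(-4, 4))*(-87) = ((-5 - 29*(-4) + 3*(-4)²) + 4²)*(-87) = ((-5 + 116 + 3*16) + 16)*(-87) = ((-5 + 116 + 48) + 16)*(-87) = (159 + 16)*(-87) = 175*(-87) = -15225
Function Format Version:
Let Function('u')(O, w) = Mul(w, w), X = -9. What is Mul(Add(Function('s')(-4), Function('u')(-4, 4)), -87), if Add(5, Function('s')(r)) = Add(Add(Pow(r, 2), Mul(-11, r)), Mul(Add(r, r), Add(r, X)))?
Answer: -15225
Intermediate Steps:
Function('u')(O, w) = Pow(w, 2)
Function('s')(r) = Add(-5, Pow(r, 2), Mul(-11, r), Mul(2, r, Add(-9, r))) (Function('s')(r) = Add(-5, Add(Add(Pow(r, 2), Mul(-11, r)), Mul(Add(r, r), Add(r, -9)))) = Add(-5, Add(Add(Pow(r, 2), Mul(-11, r)), Mul(Mul(2, r), Add(-9, r)))) = Add(-5, Add(Add(Pow(r, 2), Mul(-11, r)), Mul(2, r, Add(-9, r)))) = Add(-5, Add(Pow(r, 2), Mul(-11, r), Mul(2, r, Add(-9, r)))) = Add(-5, Pow(r, 2), Mul(-11, r), Mul(2, r, Add(-9, r))))
Mul(Add(Function('s')(-4), Function('u')(-4, 4)), -87) = Mul(Add(Add(-5, Mul(-29, -4), Mul(3, Pow(-4, 2))), Pow(4, 2)), -87) = Mul(Add(Add(-5, 116, Mul(3, 16)), 16), -87) = Mul(Add(Add(-5, 116, 48), 16), -87) = Mul(Add(159, 16), -87) = Mul(175, -87) = -15225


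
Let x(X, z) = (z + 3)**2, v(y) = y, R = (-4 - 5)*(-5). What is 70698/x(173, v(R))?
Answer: 11783/384 ≈ 30.685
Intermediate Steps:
R = 45 (R = -9*(-5) = 45)
x(X, z) = (3 + z)**2
70698/x(173, v(R)) = 70698/((3 + 45)**2) = 70698/(48**2) = 70698/2304 = 70698*(1/2304) = 11783/384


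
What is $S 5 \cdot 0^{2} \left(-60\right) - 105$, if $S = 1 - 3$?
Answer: $-105$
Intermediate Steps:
$S = -2$
$S 5 \cdot 0^{2} \left(-60\right) - 105 = \left(-2\right) 5 \cdot 0^{2} \left(-60\right) - 105 = \left(-10\right) 0 \left(-60\right) - 105 = 0 \left(-60\right) - 105 = 0 - 105 = -105$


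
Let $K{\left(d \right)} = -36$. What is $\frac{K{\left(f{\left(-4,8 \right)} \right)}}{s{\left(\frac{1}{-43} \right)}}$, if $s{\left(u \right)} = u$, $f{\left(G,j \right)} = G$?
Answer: $1548$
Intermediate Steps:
$\frac{K{\left(f{\left(-4,8 \right)} \right)}}{s{\left(\frac{1}{-43} \right)}} = - \frac{36}{\frac{1}{-43}} = - \frac{36}{- \frac{1}{43}} = \left(-36\right) \left(-43\right) = 1548$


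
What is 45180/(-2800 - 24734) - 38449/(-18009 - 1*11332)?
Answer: -3422713/10357373 ≈ -0.33046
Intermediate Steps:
45180/(-2800 - 24734) - 38449/(-18009 - 1*11332) = 45180/(-27534) - 38449/(-18009 - 11332) = 45180*(-1/27534) - 38449/(-29341) = -7530/4589 - 38449*(-1/29341) = -7530/4589 + 38449/29341 = -3422713/10357373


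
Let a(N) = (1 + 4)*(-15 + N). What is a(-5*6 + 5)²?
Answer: 40000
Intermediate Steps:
a(N) = -75 + 5*N (a(N) = 5*(-15 + N) = -75 + 5*N)
a(-5*6 + 5)² = (-75 + 5*(-5*6 + 5))² = (-75 + 5*(-30 + 5))² = (-75 + 5*(-25))² = (-75 - 125)² = (-200)² = 40000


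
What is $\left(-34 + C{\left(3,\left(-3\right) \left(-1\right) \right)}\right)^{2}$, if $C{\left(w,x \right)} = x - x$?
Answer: $1156$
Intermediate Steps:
$C{\left(w,x \right)} = 0$
$\left(-34 + C{\left(3,\left(-3\right) \left(-1\right) \right)}\right)^{2} = \left(-34 + 0\right)^{2} = \left(-34\right)^{2} = 1156$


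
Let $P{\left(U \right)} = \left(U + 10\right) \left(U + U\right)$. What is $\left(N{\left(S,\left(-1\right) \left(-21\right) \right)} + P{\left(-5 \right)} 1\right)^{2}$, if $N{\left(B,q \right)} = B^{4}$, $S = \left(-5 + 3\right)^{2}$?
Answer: $42436$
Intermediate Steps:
$S = 4$ ($S = \left(-2\right)^{2} = 4$)
$P{\left(U \right)} = 2 U \left(10 + U\right)$ ($P{\left(U \right)} = \left(10 + U\right) 2 U = 2 U \left(10 + U\right)$)
$\left(N{\left(S,\left(-1\right) \left(-21\right) \right)} + P{\left(-5 \right)} 1\right)^{2} = \left(4^{4} + 2 \left(-5\right) \left(10 - 5\right) 1\right)^{2} = \left(256 + 2 \left(-5\right) 5 \cdot 1\right)^{2} = \left(256 - 50\right)^{2} = 206^{2} = 42436$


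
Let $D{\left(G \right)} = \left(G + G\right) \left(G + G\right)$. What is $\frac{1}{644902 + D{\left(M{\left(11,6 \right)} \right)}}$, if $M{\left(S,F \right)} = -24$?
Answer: $\frac{1}{647206} \approx 1.5451 \cdot 10^{-6}$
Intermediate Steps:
$D{\left(G \right)} = 4 G^{2}$ ($D{\left(G \right)} = 2 G 2 G = 4 G^{2}$)
$\frac{1}{644902 + D{\left(M{\left(11,6 \right)} \right)}} = \frac{1}{644902 + 4 \left(-24\right)^{2}} = \frac{1}{644902 + 4 \cdot 576} = \frac{1}{644902 + 2304} = \frac{1}{647206}$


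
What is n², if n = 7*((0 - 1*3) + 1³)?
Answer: 196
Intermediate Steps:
n = -14 (n = 7*((0 - 3) + 1) = 7*(-3 + 1) = 7*(-2) = -14)
n² = (-14)² = 196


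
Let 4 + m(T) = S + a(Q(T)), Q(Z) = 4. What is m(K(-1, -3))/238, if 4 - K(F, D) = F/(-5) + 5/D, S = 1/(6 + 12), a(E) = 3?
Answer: -1/252 ≈ -0.0039683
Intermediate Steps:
S = 1/18 ≈ 0.055556
K(F, D) = 4 - 5/D + F/5 (K(F, D) = 4 - (F/(-5) + 5/D) = 4 - (F*(-⅕) + 5/D) = 4 - (-F/5 + 5/D) = 4 - (5/D - F/5) = 4 + (-5/D + F/5) = 4 - 5/D + F/5)
m(T) = -17/18 (m(T) = -4 + (1/18 + 3) = -4 + 55/18 = -17/18)
m(K(-1, -3))/238 = -17/18/238 = -17/18*1/238 = -1/252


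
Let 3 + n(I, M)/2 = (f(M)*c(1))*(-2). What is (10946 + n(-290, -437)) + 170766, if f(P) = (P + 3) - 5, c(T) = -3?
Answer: 176438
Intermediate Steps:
f(P) = -2 + P (f(P) = (3 + P) - 5 = -2 + P)
n(I, M) = -30 + 12*M (n(I, M) = -6 + 2*(((-2 + M)*(-3))*(-2)) = -6 + 2*((6 - 3*M)*(-2)) = -6 + 2*(-12 + 6*M) = -6 + (-24 + 12*M) = -30 + 12*M)
(10946 + n(-290, -437)) + 170766 = (10946 + (-30 + 12*(-437))) + 170766 = (10946 + (-30 - 5244)) + 170766 = (10946 - 5274) + 170766 = 5672 + 170766 = 176438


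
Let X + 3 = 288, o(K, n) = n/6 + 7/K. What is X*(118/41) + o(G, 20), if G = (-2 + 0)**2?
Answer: 406061/492 ≈ 825.33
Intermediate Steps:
G = 4 (G = (-2)**2 = 4)
o(K, n) = 7/K + n/6 (o(K, n) = n*(1/6) + 7/K = n/6 + 7/K = 7/K + n/6)
X = 285 (X = -3 + 288 = 285)
X*(118/41) + o(G, 20) = 285*(118/41) + (7/4 + (1/6)*20) = 285*(118*(1/41)) + (7*(1/4) + 10/3) = 285*(118/41) + (7/4 + 10/3) = 33630/41 + 61/12 = 406061/492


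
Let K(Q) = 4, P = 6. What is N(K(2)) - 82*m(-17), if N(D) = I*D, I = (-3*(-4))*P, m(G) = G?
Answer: 1682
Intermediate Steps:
I = 72 (I = -3*(-4)*6 = 12*6 = 72)
N(D) = 72*D
N(K(2)) - 82*m(-17) = 72*4 - 82*(-17) = 288 + 1394 = 1682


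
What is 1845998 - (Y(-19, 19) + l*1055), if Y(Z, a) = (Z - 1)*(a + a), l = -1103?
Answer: 3010423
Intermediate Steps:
Y(Z, a) = 2*a*(-1 + Z) (Y(Z, a) = (-1 + Z)*(2*a) = 2*a*(-1 + Z))
1845998 - (Y(-19, 19) + l*1055) = 1845998 - (2*19*(-1 - 19) - 1103*1055) = 1845998 - (2*19*(-20) - 1163665) = 1845998 - (-760 - 1163665) = 1845998 - 1*(-1164425) = 1845998 + 1164425 = 3010423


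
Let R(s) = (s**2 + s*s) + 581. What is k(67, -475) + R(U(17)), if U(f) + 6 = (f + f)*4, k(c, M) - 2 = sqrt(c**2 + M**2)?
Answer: 34383 + sqrt(230114) ≈ 34863.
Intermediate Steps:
k(c, M) = 2 + sqrt(M**2 + c**2) (k(c, M) = 2 + sqrt(c**2 + M**2) = 2 + sqrt(M**2 + c**2))
U(f) = -6 + 8*f (U(f) = -6 + (f + f)*4 = -6 + (2*f)*4 = -6 + 8*f)
R(s) = 581 + 2*s**2 (R(s) = (s**2 + s**2) + 581 = 2*s**2 + 581 = 581 + 2*s**2)
k(67, -475) + R(U(17)) = (2 + sqrt((-475)**2 + 67**2)) + (581 + 2*(-6 + 8*17)**2) = (2 + sqrt(225625 + 4489)) + (581 + 2*(-6 + 136)**2) = (2 + sqrt(230114)) + (581 + 2*130**2) = (2 + sqrt(230114)) + (581 + 2*16900) = (2 + sqrt(230114)) + (581 + 33800) = (2 + sqrt(230114)) + 34381 = 34383 + sqrt(230114)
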